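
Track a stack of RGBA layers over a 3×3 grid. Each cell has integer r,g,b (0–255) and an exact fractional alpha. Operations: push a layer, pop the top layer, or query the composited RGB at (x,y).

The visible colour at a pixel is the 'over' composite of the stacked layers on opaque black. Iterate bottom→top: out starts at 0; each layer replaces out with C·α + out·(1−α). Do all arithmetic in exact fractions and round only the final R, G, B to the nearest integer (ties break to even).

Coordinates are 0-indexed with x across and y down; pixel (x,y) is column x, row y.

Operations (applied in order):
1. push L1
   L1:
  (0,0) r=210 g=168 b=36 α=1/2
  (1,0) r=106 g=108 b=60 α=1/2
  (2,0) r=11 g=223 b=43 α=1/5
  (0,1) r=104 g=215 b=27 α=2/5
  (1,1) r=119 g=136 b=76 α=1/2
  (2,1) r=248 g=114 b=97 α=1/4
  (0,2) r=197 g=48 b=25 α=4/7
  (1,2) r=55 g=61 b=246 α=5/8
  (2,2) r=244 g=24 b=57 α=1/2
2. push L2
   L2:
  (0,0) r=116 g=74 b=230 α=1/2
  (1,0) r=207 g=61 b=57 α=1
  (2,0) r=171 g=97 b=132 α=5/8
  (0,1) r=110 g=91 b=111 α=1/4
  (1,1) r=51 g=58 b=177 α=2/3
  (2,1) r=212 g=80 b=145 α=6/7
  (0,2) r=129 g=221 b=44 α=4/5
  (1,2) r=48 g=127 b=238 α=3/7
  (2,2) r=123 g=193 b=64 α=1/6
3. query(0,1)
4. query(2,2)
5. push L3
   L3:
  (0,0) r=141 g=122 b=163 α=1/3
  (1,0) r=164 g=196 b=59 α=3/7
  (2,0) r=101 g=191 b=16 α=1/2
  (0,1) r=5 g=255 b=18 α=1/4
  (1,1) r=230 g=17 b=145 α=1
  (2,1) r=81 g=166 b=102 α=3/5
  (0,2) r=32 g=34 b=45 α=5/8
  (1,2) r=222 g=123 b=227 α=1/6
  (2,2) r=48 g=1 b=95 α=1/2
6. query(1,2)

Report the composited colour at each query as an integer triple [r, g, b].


(0,1) stack=L1,L2; from [0,0,0]:
L1 α=2/5: [208/5, 86, 54/5]
L2 α=1/4: [587/10, 349/4, 717/20]
→ [59, 87, 36]

(2,2) stack=L1,L2; from [0,0,0]:
L1 α=1/2: [122, 12, 57/2]
L2 α=1/6: [733/6, 253/6, 413/12]
→ [122, 42, 34]

query (1,2) [L1,L2,L3] — begin 0,0,0
+L1 (α=5/8) → [275/8, 305/8, 615/4]
+L2 (α=3/7) → [563/14, 1067/14, 1329/7]
+L3 (α=1/6) → [5923/84, 7057/84, 4117/21]
→ [71, 84, 196]


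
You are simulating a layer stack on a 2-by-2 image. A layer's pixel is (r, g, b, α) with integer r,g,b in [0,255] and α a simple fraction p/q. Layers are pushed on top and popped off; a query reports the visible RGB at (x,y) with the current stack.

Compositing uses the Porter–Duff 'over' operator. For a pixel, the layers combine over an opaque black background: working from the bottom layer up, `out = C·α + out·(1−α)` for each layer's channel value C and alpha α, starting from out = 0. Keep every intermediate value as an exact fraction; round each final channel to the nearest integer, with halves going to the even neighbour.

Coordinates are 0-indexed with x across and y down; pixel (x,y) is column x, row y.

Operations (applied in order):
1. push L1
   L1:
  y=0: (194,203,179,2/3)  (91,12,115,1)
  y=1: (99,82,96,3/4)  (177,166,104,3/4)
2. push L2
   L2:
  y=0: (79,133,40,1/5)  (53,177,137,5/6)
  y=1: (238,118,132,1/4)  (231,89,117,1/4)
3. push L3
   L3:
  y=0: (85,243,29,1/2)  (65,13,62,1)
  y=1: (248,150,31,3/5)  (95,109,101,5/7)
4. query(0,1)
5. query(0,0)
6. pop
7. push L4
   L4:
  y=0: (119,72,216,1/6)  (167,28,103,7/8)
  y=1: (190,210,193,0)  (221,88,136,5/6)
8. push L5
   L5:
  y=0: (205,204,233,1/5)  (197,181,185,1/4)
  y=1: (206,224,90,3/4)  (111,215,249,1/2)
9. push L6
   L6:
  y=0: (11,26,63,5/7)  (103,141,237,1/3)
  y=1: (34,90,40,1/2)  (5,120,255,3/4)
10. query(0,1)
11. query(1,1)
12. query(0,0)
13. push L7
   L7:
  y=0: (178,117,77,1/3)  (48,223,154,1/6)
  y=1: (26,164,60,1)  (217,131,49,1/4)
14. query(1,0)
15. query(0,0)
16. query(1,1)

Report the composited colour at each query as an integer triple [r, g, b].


(0,1) stack=L1,L2,L3; from [0,0,0]:
after L1 α=3/4: [297/4, 123/2, 72]
after L2 α=1/4: [1843/16, 605/8, 87]
after L3 α=3/5: [1559/8, 481/4, 267/5]
= [195, 120, 53]

(0,0) stack=L1,L2,L3; from [0,0,0]:
L1 α=2/3: [388/3, 406/3, 358/3]
L2 α=1/5: [1789/15, 2023/15, 1552/15]
L3 α=1/2: [1532/15, 2834/15, 1987/30]
→ [102, 189, 66]

(0,1) stack=L1,L2,L4,L5,L6; from [0,0,0]:
after L1 α=3/4: [297/4, 123/2, 72]
after L2 α=1/4: [1843/16, 605/8, 87]
after L4 α=0: [1843/16, 605/8, 87]
after L5 α=3/4: [11731/64, 5981/32, 357/4]
after L6 α=1/2: [13907/128, 8861/64, 517/8]
= [109, 138, 65]

query (1,1) [L1,L2,L4,L5,L6] — begin 0,0,0
+L1 (α=3/4) → [531/4, 249/2, 78]
+L2 (α=1/4) → [2517/16, 925/8, 351/4]
+L4 (α=5/6) → [20197/96, 4445/48, 3071/24]
+L5 (α=1/2) → [30853/192, 14765/96, 9047/48]
+L6 (α=3/4) → [33733/768, 49325/384, 45767/192]
= [44, 128, 238]

(0,0) stack=L1,L2,L4,L5,L6; from [0,0,0]:
L1 α=2/3: [388/3, 406/3, 358/3]
L2 α=1/5: [1789/15, 2023/15, 1552/15]
L4 α=1/6: [1073/9, 2239/18, 1100/9]
L5 α=1/5: [6137/45, 6314/45, 6497/45]
L6 α=5/7: [2107/45, 18478/315, 27169/315]
→ [47, 59, 86]

at x=1,y=0 over L1,L2,L4,L5,L6,L7:
L1 α=1: [91, 12, 115]
L2 α=5/6: [178/3, 299/2, 400/3]
L4 α=7/8: [3685/24, 691/16, 2563/24]
L5 α=1/4: [5261/32, 4969/64, 4043/32]
L6 α=1/3: [2303/16, 9481/96, 7835/48]
L7 α=1/6: [12283/96, 68813/576, 46567/288]
rounded: [128, 119, 162]

at x=0,y=0 over L1,L2,L4,L5,L6,L7:
after L1 α=2/3: [388/3, 406/3, 358/3]
after L2 α=1/5: [1789/15, 2023/15, 1552/15]
after L4 α=1/6: [1073/9, 2239/18, 1100/9]
after L5 α=1/5: [6137/45, 6314/45, 6497/45]
after L6 α=5/7: [2107/45, 18478/315, 27169/315]
after L7 α=1/3: [12224/135, 73811/945, 78593/945]
→ [91, 78, 83]

at x=1,y=1 over L1,L2,L4,L5,L6,L7:
after L1 α=3/4: [531/4, 249/2, 78]
after L2 α=1/4: [2517/16, 925/8, 351/4]
after L4 α=5/6: [20197/96, 4445/48, 3071/24]
after L5 α=1/2: [30853/192, 14765/96, 9047/48]
after L6 α=3/4: [33733/768, 49325/384, 45767/192]
after L7 α=1/4: [89285/1024, 66093/512, 48903/256]
= [87, 129, 191]


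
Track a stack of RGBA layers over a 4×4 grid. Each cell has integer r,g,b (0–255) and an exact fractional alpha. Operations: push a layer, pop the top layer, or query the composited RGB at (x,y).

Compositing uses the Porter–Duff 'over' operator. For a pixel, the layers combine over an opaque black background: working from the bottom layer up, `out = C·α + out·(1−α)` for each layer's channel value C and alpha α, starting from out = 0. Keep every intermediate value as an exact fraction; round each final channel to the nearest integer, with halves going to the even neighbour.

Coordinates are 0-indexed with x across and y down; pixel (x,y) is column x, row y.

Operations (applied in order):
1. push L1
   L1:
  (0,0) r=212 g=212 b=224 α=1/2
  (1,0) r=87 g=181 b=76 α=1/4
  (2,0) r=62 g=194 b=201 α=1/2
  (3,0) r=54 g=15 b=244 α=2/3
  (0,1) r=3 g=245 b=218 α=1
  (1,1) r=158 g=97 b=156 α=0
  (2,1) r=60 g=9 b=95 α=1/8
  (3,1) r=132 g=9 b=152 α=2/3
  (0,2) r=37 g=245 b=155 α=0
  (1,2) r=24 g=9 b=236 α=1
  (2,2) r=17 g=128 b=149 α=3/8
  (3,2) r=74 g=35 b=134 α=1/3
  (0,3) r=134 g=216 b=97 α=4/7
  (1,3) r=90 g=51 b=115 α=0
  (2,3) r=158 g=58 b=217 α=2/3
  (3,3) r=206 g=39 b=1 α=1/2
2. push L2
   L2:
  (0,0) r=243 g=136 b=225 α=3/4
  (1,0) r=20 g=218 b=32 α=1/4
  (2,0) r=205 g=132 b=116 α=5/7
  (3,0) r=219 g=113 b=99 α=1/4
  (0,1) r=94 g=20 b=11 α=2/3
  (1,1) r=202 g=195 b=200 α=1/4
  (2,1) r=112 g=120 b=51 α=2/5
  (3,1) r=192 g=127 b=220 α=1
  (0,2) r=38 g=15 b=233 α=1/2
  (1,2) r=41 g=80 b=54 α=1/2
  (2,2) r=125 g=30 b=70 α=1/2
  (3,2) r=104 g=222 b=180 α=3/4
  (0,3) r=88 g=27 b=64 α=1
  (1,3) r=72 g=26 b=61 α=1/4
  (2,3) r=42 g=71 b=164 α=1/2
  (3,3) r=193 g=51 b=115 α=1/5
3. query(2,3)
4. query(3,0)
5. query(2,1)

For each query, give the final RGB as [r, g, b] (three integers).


at x=2,y=3 over L1,L2:
after L1 α=2/3: [316/3, 116/3, 434/3]
after L2 α=1/2: [221/3, 329/6, 463/3]
= [74, 55, 154]

query (3,0) [L1,L2] — begin 0,0,0
+L1 (α=2/3) → [36, 10, 488/3]
+L2 (α=1/4) → [327/4, 143/4, 587/4]
= [82, 36, 147]

at x=2,y=1 over L1,L2:
after L1 α=1/8: [15/2, 9/8, 95/8]
after L2 α=2/5: [493/10, 1947/40, 1101/40]
rounded: [49, 49, 28]


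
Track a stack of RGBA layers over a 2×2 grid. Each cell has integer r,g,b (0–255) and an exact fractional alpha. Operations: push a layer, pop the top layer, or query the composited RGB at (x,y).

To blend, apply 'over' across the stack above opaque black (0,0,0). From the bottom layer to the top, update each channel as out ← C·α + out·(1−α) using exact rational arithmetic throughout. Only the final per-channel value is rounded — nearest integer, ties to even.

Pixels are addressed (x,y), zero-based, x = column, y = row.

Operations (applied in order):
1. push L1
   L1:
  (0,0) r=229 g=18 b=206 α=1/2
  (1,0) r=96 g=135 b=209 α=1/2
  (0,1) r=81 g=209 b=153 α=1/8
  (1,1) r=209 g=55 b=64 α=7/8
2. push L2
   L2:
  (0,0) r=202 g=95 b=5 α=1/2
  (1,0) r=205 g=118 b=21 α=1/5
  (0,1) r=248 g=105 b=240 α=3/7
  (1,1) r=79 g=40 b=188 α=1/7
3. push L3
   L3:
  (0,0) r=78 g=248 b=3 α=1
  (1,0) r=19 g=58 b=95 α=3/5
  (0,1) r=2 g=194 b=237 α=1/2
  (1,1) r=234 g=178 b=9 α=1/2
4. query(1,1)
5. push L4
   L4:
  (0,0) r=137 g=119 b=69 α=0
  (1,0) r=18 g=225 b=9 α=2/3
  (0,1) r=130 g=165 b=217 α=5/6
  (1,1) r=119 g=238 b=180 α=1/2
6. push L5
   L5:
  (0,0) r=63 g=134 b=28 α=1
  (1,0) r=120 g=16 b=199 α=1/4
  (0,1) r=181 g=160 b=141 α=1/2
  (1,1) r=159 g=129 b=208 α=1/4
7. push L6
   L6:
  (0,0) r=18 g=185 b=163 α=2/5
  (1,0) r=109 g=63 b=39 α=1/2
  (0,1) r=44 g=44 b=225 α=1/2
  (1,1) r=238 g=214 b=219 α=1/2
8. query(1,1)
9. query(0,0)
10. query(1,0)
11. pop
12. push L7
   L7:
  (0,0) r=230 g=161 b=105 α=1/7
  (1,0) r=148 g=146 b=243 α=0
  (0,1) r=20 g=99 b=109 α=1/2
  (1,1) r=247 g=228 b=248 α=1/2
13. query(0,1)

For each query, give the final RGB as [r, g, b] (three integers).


(1,1) stack=L1,L2,L3; from [0,0,0]:
L1 α=7/8: [1463/8, 385/8, 56]
L2 α=1/7: [4705/28, 1315/28, 524/7]
L3 α=1/2: [11257/56, 6299/56, 587/14]
rounded: [201, 112, 42]

at x=1,y=1 over L1,L2,L3,L4,L5,L6:
after L1 α=7/8: [1463/8, 385/8, 56]
after L2 α=1/7: [4705/28, 1315/28, 524/7]
after L3 α=1/2: [11257/56, 6299/56, 587/14]
after L4 α=1/2: [17921/112, 19627/112, 3107/28]
after L5 α=1/4: [71571/448, 73329/448, 15145/112]
after L6 α=1/2: [178195/896, 169201/896, 39673/224]
rounded: [199, 189, 177]

(0,0) stack=L1,L2,L3,L4,L5,L6; from [0,0,0]:
+L1 (α=1/2) → [229/2, 9, 103]
+L2 (α=1/2) → [633/4, 52, 54]
+L3 (α=1) → [78, 248, 3]
+L4 (α=0) → [78, 248, 3]
+L5 (α=1) → [63, 134, 28]
+L6 (α=2/5) → [45, 772/5, 82]
→ [45, 154, 82]

at x=1,y=0 over L1,L2,L3,L4,L5,L6:
L1 α=1/2: [48, 135/2, 209/2]
L2 α=1/5: [397/5, 388/5, 439/5]
L3 α=3/5: [1079/25, 1646/25, 2303/25]
L4 α=2/3: [1979/75, 12896/75, 2753/75]
L5 α=1/4: [4979/100, 3324/25, 1932/25]
L6 α=1/2: [15879/200, 4899/50, 2907/50]
rounded: [79, 98, 58]

at x=0,y=1 over L1,L2,L3,L4,L5,L7:
L1 α=1/8: [81/8, 209/8, 153/8]
L2 α=3/7: [1569/14, 839/14, 1593/14]
L3 α=1/2: [1597/28, 3555/28, 4911/28]
L4 α=5/6: [6599/56, 8885/56, 35291/168]
L5 α=1/2: [16735/112, 17845/112, 58979/336]
L7 α=1/2: [18975/224, 28933/224, 95603/672]
= [85, 129, 142]


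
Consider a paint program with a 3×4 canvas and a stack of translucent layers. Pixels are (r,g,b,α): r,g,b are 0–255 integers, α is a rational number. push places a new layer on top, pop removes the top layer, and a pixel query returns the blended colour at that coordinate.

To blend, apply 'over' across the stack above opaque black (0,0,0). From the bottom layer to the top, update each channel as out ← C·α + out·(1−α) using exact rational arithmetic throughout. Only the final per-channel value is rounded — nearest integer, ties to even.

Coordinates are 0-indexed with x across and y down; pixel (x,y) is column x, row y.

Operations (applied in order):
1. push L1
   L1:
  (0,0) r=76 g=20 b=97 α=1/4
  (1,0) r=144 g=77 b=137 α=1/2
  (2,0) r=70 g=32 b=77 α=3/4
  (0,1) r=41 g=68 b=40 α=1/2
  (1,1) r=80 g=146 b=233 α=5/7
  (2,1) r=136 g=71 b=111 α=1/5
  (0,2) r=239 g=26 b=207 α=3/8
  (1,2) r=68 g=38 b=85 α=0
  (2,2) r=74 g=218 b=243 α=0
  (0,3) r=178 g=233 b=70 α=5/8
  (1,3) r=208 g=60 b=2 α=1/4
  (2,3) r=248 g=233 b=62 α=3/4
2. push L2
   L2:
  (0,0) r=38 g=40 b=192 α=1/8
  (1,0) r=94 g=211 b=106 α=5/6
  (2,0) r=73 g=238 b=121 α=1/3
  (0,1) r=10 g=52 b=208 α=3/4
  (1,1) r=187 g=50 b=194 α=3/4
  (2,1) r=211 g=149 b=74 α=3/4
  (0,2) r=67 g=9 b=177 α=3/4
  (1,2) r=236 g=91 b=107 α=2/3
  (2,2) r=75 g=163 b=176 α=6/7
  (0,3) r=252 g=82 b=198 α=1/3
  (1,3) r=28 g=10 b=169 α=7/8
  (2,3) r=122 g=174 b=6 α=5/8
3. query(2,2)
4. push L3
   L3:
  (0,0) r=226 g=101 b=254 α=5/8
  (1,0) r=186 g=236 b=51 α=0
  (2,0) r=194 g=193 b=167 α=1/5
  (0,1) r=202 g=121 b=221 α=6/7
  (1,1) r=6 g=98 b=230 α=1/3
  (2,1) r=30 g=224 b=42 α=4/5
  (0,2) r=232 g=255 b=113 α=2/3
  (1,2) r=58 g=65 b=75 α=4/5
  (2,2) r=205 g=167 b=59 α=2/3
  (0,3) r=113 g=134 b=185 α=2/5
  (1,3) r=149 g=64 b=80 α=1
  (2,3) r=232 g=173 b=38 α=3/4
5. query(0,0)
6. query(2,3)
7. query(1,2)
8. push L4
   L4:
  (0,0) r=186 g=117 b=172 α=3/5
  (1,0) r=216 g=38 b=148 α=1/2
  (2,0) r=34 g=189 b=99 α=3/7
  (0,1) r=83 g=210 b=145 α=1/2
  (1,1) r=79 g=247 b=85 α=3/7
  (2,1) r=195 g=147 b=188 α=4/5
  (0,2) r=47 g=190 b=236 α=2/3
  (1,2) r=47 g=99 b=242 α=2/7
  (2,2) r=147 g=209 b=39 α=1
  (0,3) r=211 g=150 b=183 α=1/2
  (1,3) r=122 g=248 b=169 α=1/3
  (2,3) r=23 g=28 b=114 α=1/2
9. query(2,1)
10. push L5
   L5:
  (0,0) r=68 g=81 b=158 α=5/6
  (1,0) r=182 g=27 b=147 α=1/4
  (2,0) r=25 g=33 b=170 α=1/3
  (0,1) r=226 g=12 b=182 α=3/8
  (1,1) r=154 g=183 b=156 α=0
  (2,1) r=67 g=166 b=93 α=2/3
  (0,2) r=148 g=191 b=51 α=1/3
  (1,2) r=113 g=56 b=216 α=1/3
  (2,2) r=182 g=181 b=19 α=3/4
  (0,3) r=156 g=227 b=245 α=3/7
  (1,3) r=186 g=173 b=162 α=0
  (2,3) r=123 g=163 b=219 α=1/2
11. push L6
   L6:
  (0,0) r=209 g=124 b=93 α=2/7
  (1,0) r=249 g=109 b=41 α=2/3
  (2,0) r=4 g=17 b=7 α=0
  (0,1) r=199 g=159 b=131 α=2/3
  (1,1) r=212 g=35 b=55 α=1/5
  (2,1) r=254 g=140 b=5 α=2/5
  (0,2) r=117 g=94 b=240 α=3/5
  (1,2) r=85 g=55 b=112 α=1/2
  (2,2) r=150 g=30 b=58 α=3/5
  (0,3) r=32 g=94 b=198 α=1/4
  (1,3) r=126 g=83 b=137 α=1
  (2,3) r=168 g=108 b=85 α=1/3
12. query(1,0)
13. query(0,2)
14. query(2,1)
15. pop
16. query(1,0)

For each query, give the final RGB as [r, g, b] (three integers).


at x=2,y=2 over L1,L2:
+L1 (α=0) → [0, 0, 0]
+L2 (α=6/7) → [450/7, 978/7, 1056/7]
= [64, 140, 151]

at x=0,y=0 over L1,L2,L3:
L1 α=1/4: [19, 5, 97/4]
L2 α=1/8: [171/8, 75/8, 1447/32]
L3 α=5/8: [9553/64, 4265/64, 44981/256]
= [149, 67, 176]

at x=2,y=3 over L1,L2,L3:
+L1 (α=3/4) → [186, 699/4, 93/2]
+L2 (α=5/8) → [146, 5577/32, 339/16]
+L3 (α=3/4) → [421/2, 22185/128, 2163/64]
→ [210, 173, 34]

query (1,2) [L1,L2,L3] — begin 0,0,0
after L1 α=0: [0, 0, 0]
after L2 α=2/3: [472/3, 182/3, 214/3]
after L3 α=4/5: [1168/15, 962/15, 1114/15]
→ [78, 64, 74]

at x=2,y=1 over L1,L2,L3,L4:
+L1 (α=1/5) → [136/5, 71/5, 111/5]
+L2 (α=3/4) → [3301/20, 1153/10, 1221/20]
+L3 (α=4/5) → [5701/100, 10113/50, 4581/100]
+L4 (α=4/5) → [83701/500, 39513/250, 79781/500]
rounded: [167, 158, 160]

at x=1,y=0 over L1,L2,L3,L4,L5,L6:
+L1 (α=1/2) → [72, 77/2, 137/2]
+L2 (α=5/6) → [271/3, 729/4, 399/4]
+L3 (α=0) → [271/3, 729/4, 399/4]
+L4 (α=1/2) → [919/6, 881/8, 991/8]
+L5 (α=1/4) → [1283/8, 2859/32, 4149/32]
+L6 (α=2/3) → [5267/24, 9835/96, 6773/96]
rounded: [219, 102, 71]

at x=0,y=2 over L1,L2,L3,L4,L5,L6:
L1 α=3/8: [717/8, 39/4, 621/8]
L2 α=3/4: [2325/32, 147/16, 4869/32]
L3 α=2/3: [17173/96, 2769/16, 12101/96]
L4 α=2/3: [26197/288, 8849/48, 57413/288]
L5 α=1/3: [47509/432, 13433/72, 64757/432]
L6 α=3/5: [24665/216, 4717/36, 220277/1080]
= [114, 131, 204]

query (2,1) [L1,L2,L3,L4,L5,L6] — begin 0,0,0
after L1 α=1/5: [136/5, 71/5, 111/5]
after L2 α=3/4: [3301/20, 1153/10, 1221/20]
after L3 α=4/5: [5701/100, 10113/50, 4581/100]
after L4 α=4/5: [83701/500, 39513/250, 79781/500]
after L5 α=2/3: [150701/1500, 122513/750, 172781/1500]
after L6 α=2/5: [404701/2500, 192513/1250, 177781/2500]
→ [162, 154, 71]

query (1,0) [L1,L2,L3,L4,L5] — begin 0,0,0
L1 α=1/2: [72, 77/2, 137/2]
L2 α=5/6: [271/3, 729/4, 399/4]
L3 α=0: [271/3, 729/4, 399/4]
L4 α=1/2: [919/6, 881/8, 991/8]
L5 α=1/4: [1283/8, 2859/32, 4149/32]
→ [160, 89, 130]


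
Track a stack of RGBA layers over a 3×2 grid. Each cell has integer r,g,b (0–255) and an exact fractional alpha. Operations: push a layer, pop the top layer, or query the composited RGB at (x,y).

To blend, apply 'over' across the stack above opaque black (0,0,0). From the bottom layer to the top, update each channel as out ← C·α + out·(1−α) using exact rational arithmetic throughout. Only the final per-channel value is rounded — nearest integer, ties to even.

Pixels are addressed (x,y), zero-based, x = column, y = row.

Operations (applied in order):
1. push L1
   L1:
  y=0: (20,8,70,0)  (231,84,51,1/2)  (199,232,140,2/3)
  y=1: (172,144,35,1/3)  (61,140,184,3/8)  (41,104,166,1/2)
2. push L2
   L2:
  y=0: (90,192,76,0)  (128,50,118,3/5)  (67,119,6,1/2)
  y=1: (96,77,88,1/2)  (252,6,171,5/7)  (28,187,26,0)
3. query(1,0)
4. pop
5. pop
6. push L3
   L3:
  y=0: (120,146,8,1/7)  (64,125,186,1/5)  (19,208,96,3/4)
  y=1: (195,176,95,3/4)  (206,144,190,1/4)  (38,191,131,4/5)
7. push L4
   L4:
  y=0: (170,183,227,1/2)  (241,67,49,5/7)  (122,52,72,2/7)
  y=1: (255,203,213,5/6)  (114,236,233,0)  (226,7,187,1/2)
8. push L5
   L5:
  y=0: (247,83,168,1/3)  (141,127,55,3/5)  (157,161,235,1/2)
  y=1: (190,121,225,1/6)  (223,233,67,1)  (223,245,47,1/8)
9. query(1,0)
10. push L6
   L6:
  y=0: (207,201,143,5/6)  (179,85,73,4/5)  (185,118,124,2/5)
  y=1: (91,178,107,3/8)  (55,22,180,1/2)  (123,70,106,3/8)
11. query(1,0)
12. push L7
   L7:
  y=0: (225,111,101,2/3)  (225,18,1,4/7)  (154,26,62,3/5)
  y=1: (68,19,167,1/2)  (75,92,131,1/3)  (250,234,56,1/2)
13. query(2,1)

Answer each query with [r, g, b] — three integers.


(1,0) stack=L1,L2; from [0,0,0]:
+L1 (α=1/2) → [231/2, 42, 51/2]
+L2 (α=3/5) → [123, 234/5, 81]
→ [123, 47, 81]

query (1,0) [L3,L4,L5] — begin 0,0,0
+L3 (α=1/5) → [64/5, 25, 186/5]
+L4 (α=5/7) → [879/5, 55, 1597/35]
+L5 (α=3/5) → [3873/25, 491/5, 8969/175]
→ [155, 98, 51]

(1,0) stack=L3,L4,L5,L6; from [0,0,0]:
+L3 (α=1/5) → [64/5, 25, 186/5]
+L4 (α=5/7) → [879/5, 55, 1597/35]
+L5 (α=3/5) → [3873/25, 491/5, 8969/175]
+L6 (α=4/5) → [21773/125, 2191/25, 60069/875]
→ [174, 88, 69]

query (2,1) [L3,L4,L5,L6,L7] — begin 0,0,0
L3 α=4/5: [152/5, 764/5, 524/5]
L4 α=1/2: [641/5, 799/10, 1459/10]
L5 α=1/8: [2801/20, 8043/80, 10683/80]
L6 α=3/8: [4277/32, 11403/128, 15771/128]
L7 α=1/2: [12277/64, 41355/256, 22939/256]
→ [192, 162, 90]


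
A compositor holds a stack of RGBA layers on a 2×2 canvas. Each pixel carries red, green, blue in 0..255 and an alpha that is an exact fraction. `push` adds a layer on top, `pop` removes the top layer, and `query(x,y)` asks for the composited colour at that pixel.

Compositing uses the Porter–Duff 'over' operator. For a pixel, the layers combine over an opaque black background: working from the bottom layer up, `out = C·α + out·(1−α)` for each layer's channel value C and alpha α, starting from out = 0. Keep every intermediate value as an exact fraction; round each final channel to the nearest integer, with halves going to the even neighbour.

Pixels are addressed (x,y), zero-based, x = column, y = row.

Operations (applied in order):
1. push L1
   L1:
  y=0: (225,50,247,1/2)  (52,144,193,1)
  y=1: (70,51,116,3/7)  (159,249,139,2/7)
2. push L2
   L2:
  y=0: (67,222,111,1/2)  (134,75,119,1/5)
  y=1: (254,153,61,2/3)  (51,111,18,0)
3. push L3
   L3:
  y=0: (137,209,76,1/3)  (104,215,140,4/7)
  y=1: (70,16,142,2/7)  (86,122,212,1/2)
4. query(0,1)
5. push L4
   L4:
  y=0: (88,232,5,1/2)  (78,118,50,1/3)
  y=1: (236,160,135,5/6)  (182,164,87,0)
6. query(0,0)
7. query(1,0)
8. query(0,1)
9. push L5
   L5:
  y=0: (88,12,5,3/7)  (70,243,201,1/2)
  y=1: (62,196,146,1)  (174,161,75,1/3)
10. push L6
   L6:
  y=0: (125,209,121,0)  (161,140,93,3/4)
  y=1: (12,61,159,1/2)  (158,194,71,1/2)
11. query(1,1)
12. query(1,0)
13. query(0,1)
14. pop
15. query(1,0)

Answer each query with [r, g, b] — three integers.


(0,1) stack=L1,L2,L3; from [0,0,0]:
+L1 (α=3/7) → [30, 153/7, 348/7]
+L2 (α=2/3) → [538/3, 765/7, 1202/21]
+L3 (α=2/7) → [3110/21, 4049/49, 11974/147]
→ [148, 83, 81]

(0,0) stack=L1,L2,L3,L4; from [0,0,0]:
+L1 (α=1/2) → [225/2, 25, 247/2]
+L2 (α=1/2) → [359/4, 247/2, 469/4]
+L3 (α=1/3) → [211/2, 152, 207/2]
+L4 (α=1/2) → [387/4, 192, 217/4]
rounded: [97, 192, 54]

(1,0) stack=L1,L2,L3,L4; from [0,0,0]:
+L1 (α=1) → [52, 144, 193]
+L2 (α=1/5) → [342/5, 651/5, 891/5]
+L3 (α=4/7) → [3106/35, 6253/35, 5473/35]
+L4 (α=1/3) → [8942/105, 16636/105, 4232/35]
rounded: [85, 158, 121]

at x=0,y=1 over L1,L2,L3,L4:
+L1 (α=3/7) → [30, 153/7, 348/7]
+L2 (α=2/3) → [538/3, 765/7, 1202/21]
+L3 (α=2/7) → [3110/21, 4049/49, 11974/147]
+L4 (α=5/6) → [13945/63, 43249/294, 111199/882]
rounded: [221, 147, 126]

query (1,1) [L1,L2,L3,L4,L5,L6] — begin 0,0,0
L1 α=2/7: [318/7, 498/7, 278/7]
L2 α=0: [318/7, 498/7, 278/7]
L3 α=1/2: [460/7, 676/7, 881/7]
L4 α=0: [460/7, 676/7, 881/7]
L5 α=1/3: [2138/21, 2479/21, 2287/21]
L6 α=1/2: [2728/21, 6553/42, 1889/21]
→ [130, 156, 90]

(1,0) stack=L1,L2,L3,L4,L5,L6; from [0,0,0]:
after L1 α=1: [52, 144, 193]
after L2 α=1/5: [342/5, 651/5, 891/5]
after L3 α=4/7: [3106/35, 6253/35, 5473/35]
after L4 α=1/3: [8942/105, 16636/105, 4232/35]
after L5 α=1/2: [8146/105, 42151/210, 11267/70]
after L6 α=3/4: [58861/420, 130351/840, 30797/280]
rounded: [140, 155, 110]

(0,1) stack=L1,L2,L3,L4,L5,L6; from [0,0,0]:
L1 α=3/7: [30, 153/7, 348/7]
L2 α=2/3: [538/3, 765/7, 1202/21]
L3 α=2/7: [3110/21, 4049/49, 11974/147]
L4 α=5/6: [13945/63, 43249/294, 111199/882]
L5 α=1: [62, 196, 146]
L6 α=1/2: [37, 257/2, 305/2]
= [37, 128, 152]

(1,0) stack=L1,L2,L3,L4,L5; from [0,0,0]:
+L1 (α=1) → [52, 144, 193]
+L2 (α=1/5) → [342/5, 651/5, 891/5]
+L3 (α=4/7) → [3106/35, 6253/35, 5473/35]
+L4 (α=1/3) → [8942/105, 16636/105, 4232/35]
+L5 (α=1/2) → [8146/105, 42151/210, 11267/70]
= [78, 201, 161]


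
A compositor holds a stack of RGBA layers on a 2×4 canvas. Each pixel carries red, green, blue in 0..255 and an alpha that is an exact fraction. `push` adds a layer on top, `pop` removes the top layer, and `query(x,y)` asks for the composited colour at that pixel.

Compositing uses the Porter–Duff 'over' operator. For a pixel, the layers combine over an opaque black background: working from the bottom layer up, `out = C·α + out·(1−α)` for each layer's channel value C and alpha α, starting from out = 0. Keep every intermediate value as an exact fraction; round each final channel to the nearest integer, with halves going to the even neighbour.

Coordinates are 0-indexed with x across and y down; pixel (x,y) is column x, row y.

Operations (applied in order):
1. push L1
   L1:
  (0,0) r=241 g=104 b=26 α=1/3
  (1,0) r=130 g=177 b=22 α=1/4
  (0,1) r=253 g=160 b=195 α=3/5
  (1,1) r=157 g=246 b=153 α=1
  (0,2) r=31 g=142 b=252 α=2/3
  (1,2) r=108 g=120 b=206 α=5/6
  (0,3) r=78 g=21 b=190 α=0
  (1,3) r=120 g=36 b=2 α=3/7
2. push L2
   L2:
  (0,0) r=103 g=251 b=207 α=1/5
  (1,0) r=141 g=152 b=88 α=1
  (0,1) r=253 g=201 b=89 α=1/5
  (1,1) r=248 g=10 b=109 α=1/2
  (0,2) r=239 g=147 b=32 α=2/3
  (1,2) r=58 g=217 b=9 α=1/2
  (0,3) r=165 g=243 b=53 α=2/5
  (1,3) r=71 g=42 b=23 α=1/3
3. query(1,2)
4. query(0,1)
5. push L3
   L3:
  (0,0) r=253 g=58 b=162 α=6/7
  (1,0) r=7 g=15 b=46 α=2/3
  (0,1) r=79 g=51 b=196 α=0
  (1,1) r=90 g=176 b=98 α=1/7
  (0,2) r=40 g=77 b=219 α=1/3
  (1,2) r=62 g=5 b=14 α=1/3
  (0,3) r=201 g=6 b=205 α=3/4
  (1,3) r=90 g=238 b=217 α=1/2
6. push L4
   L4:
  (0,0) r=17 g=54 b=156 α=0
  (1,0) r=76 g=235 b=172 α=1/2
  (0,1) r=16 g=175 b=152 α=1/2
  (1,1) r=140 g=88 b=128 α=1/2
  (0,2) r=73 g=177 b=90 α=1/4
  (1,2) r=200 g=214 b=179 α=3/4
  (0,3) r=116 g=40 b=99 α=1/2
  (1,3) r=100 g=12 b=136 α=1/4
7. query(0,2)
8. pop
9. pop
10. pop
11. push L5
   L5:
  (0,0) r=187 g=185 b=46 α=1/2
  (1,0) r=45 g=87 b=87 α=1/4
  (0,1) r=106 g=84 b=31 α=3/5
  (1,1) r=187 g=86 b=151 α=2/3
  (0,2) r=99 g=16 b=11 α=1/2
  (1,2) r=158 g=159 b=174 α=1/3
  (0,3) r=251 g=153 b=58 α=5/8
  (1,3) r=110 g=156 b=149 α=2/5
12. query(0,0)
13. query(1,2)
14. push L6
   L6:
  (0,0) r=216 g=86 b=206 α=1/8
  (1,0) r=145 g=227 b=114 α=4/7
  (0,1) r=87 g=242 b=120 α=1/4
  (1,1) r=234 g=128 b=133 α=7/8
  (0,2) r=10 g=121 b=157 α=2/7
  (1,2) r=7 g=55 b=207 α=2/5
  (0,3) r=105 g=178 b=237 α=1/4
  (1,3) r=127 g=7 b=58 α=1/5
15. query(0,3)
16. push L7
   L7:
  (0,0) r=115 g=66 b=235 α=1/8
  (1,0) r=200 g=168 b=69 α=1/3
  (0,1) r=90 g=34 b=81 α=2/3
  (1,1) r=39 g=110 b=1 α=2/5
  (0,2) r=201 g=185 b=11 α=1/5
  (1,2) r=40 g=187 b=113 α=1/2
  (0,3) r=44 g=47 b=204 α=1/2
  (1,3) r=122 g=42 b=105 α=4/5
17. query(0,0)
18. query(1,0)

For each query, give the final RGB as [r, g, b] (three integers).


at x=1,y=2 over L1,L2:
after L1 α=5/6: [90, 100, 515/3]
after L2 α=1/2: [74, 317/2, 271/3]
= [74, 158, 90]

query (0,1) [L1,L2] — begin 0,0,0
L1 α=3/5: [759/5, 96, 117]
L2 α=1/5: [4301/25, 117, 557/5]
rounded: [172, 117, 111]

query (0,2) [L1,L2,L3,L4] — begin 0,0,0
after L1 α=2/3: [62/3, 284/3, 168]
after L2 α=2/3: [1496/9, 1166/9, 232/3]
after L3 α=1/3: [3352/27, 3025/27, 1121/9]
after L4 α=1/4: [4009/36, 2309/18, 1391/12]
= [111, 128, 116]

query (0,0) [L1,L5] — begin 0,0,0
+L1 (α=1/3) → [241/3, 104/3, 26/3]
+L5 (α=1/2) → [401/3, 659/6, 82/3]
rounded: [134, 110, 27]

query (1,2) [L1,L5] — begin 0,0,0
+L1 (α=5/6) → [90, 100, 515/3]
+L5 (α=1/3) → [338/3, 359/3, 1552/9]
rounded: [113, 120, 172]

query (0,3) [L1,L5,L6] — begin 0,0,0
+L1 (α=0) → [0, 0, 0]
+L5 (α=5/8) → [1255/8, 765/8, 145/4]
+L6 (α=1/4) → [4605/32, 3719/32, 1383/16]
rounded: [144, 116, 86]

(0,0) stack=L1,L5,L6,L7; from [0,0,0]:
after L1 α=1/3: [241/3, 104/3, 26/3]
after L5 α=1/2: [401/3, 659/6, 82/3]
after L6 α=1/8: [3455/24, 5129/48, 149/3]
after L7 α=1/8: [26945/192, 39071/384, 437/6]
rounded: [140, 102, 73]

at x=1,y=0 over L1,L5,L6,L7:
L1 α=1/4: [65/2, 177/4, 11/2]
L5 α=1/4: [285/8, 879/16, 207/8]
L6 α=4/7: [785/8, 17165/112, 4269/56]
L7 α=1/3: [1585/12, 26573/168, 2067/28]
→ [132, 158, 74]


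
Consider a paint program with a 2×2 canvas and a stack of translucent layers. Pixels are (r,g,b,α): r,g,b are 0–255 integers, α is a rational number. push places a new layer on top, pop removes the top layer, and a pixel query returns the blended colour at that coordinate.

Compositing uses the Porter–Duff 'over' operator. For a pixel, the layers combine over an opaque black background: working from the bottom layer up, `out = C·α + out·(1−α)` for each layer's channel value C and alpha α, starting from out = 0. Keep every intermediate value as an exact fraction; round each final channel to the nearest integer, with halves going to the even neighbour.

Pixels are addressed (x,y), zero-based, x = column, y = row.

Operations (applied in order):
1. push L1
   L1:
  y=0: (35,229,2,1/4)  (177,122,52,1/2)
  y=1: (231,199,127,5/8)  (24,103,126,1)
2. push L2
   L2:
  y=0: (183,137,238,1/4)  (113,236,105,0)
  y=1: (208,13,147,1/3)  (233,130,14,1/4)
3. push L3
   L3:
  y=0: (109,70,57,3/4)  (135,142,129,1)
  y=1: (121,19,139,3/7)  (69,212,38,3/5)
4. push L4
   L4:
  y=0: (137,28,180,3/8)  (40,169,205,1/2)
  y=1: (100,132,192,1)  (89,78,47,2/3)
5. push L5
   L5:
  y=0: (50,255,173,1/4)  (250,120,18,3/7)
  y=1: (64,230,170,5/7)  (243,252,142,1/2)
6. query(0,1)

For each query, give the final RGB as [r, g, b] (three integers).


at x=0,y=1 over L1,L2,L3,L4,L5:
after L1 α=5/8: [1155/8, 995/8, 635/8]
after L2 α=1/3: [1987/12, 349/4, 1223/12]
after L3 α=3/7: [3076/21, 58, 2474/21]
after L4 α=1: [100, 132, 192]
after L5 α=5/7: [520/7, 202, 1234/7]
→ [74, 202, 176]


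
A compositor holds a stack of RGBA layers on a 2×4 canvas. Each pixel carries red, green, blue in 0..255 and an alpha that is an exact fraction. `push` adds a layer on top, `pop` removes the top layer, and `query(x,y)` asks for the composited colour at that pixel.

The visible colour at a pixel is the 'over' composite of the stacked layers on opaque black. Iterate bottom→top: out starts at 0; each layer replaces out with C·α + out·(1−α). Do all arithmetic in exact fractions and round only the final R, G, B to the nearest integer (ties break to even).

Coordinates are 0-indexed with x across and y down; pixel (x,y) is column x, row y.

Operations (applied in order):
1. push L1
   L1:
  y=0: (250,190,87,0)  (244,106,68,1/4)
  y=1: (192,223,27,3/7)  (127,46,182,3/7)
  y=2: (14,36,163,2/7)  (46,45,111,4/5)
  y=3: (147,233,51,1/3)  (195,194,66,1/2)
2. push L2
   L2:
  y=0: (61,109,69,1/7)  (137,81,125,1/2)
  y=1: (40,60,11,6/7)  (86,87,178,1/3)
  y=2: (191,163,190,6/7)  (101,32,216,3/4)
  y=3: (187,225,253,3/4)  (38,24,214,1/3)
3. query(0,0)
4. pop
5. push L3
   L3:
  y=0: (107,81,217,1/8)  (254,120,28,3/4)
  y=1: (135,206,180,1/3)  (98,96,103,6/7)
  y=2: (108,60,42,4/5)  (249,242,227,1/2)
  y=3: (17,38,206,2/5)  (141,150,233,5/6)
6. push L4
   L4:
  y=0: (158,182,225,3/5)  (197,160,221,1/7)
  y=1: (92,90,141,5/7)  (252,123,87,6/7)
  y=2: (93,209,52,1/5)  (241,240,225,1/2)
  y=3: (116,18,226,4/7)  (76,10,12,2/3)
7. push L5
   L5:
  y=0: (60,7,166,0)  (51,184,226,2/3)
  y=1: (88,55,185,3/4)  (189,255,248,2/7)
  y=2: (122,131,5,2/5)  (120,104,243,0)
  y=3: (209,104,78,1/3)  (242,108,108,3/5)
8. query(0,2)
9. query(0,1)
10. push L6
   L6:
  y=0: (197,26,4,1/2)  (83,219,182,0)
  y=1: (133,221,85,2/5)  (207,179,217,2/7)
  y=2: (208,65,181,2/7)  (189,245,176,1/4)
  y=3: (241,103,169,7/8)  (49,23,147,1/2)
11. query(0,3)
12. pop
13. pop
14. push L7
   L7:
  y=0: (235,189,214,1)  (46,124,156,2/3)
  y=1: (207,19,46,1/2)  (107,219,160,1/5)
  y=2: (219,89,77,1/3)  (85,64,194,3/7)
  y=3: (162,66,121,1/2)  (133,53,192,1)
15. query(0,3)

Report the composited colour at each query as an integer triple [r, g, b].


(0,0) stack=L1,L2; from [0,0,0]:
+L1 (α=0) → [0, 0, 0]
+L2 (α=1/7) → [61/7, 109/7, 69/7]
= [9, 16, 10]

query (0,2) [L1,L3,L4,L5] — begin 0,0,0
L1 α=2/7: [4, 72/7, 326/7]
L3 α=4/5: [436/5, 1752/35, 1502/35]
L4 α=1/5: [2209/25, 14323/175, 7828/175]
L5 α=2/5: [12727/125, 88819/875, 25234/875]
→ [102, 102, 29]

(0,1) stack=L1,L3,L4,L5; from [0,0,0]:
L1 α=3/7: [576/7, 669/7, 81/7]
L3 α=1/3: [699/7, 2780/21, 474/7]
L4 α=5/7: [4618/49, 15010/147, 5883/49]
L5 α=3/4: [8777/98, 39265/588, 16539/98]
= [90, 67, 169]

(0,3) stack=L1,L3,L4,L5,L6; from [0,0,0]:
L1 α=1/3: [49, 233/3, 17]
L3 α=2/5: [181/5, 309/5, 463/5]
L4 α=4/7: [409/5, 1287/35, 5909/35]
L5 α=1/3: [621/5, 6214/105, 14548/105]
L6 α=7/8: [1132/5, 81919/840, 138763/840]
rounded: [226, 98, 165]

query (0,3) [L1,L3,L4,L7] — begin 0,0,0
L1 α=1/3: [49, 233/3, 17]
L3 α=2/5: [181/5, 309/5, 463/5]
L4 α=4/7: [409/5, 1287/35, 5909/35]
L7 α=1/2: [1219/10, 3597/70, 5072/35]
= [122, 51, 145]


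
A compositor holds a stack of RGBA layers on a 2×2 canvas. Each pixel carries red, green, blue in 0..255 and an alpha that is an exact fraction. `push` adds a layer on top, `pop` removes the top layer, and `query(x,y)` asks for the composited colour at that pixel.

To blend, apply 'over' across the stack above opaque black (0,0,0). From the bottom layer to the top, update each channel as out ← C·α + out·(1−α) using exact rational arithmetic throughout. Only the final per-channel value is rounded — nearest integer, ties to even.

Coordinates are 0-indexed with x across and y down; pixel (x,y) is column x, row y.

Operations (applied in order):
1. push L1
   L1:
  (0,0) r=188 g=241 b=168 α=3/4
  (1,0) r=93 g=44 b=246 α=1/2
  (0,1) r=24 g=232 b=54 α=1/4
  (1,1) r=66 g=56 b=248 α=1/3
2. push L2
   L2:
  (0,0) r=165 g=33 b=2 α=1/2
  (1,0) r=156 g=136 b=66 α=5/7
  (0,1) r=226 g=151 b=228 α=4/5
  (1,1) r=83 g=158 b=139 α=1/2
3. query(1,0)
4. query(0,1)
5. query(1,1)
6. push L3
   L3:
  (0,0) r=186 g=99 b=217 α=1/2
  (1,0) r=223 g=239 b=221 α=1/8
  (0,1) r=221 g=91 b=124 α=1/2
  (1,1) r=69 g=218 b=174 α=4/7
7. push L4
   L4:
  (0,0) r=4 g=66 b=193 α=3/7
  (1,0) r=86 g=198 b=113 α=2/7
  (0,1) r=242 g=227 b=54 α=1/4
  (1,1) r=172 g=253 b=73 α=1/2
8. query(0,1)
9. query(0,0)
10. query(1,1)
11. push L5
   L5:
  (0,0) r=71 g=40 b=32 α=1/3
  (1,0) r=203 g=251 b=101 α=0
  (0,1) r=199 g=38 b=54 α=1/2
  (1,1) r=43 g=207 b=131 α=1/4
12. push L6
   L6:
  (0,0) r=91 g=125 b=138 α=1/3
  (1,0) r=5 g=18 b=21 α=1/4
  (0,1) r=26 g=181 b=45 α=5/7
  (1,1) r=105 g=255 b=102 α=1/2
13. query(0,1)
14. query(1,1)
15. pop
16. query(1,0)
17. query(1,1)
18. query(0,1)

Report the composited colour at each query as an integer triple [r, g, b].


query (1,0) [L1,L2] — begin 0,0,0
+L1 (α=1/2) → [93/2, 22, 123]
+L2 (α=5/7) → [873/7, 724/7, 576/7]
→ [125, 103, 82]

query (0,1) [L1,L2] — begin 0,0,0
L1 α=1/4: [6, 58, 27/2]
L2 α=4/5: [182, 662/5, 1851/10]
rounded: [182, 132, 185]

query (1,1) [L1,L2] — begin 0,0,0
L1 α=1/3: [22, 56/3, 248/3]
L2 α=1/2: [105/2, 265/3, 665/6]
= [52, 88, 111]

(0,1) stack=L1,L2,L3,L4; from [0,0,0]:
after L1 α=1/4: [6, 58, 27/2]
after L2 α=4/5: [182, 662/5, 1851/10]
after L3 α=1/2: [403/2, 1117/10, 3091/20]
after L4 α=1/4: [1693/8, 5621/40, 10353/80]
rounded: [212, 141, 129]

at x=0,y=0 over L1,L2,L3,L4:
+L1 (α=3/4) → [141, 723/4, 126]
+L2 (α=1/2) → [153, 855/8, 64]
+L3 (α=1/2) → [339/2, 1647/16, 281/2]
+L4 (α=3/7) → [690/7, 2439/28, 163]
→ [99, 87, 163]

at x=1,y=1 over L1,L2,L3,L4:
+L1 (α=1/3) → [22, 56/3, 248/3]
+L2 (α=1/2) → [105/2, 265/3, 665/6]
+L3 (α=4/7) → [867/14, 1137/7, 2057/14]
+L4 (α=1/2) → [3275/28, 1454/7, 3079/28]
→ [117, 208, 110]

query (0,1) [L1,L2,L3,L4,L5,L6] — begin 0,0,0
+L1 (α=1/4) → [6, 58, 27/2]
+L2 (α=4/5) → [182, 662/5, 1851/10]
+L3 (α=1/2) → [403/2, 1117/10, 3091/20]
+L4 (α=1/4) → [1693/8, 5621/40, 10353/80]
+L5 (α=1/2) → [3285/16, 7141/80, 14673/160]
+L6 (α=5/7) → [4325/56, 43341/280, 32673/560]
= [77, 155, 58]

query (1,1) [L1,L2,L3,L4,L5,L6] — begin 0,0,0
L1 α=1/3: [22, 56/3, 248/3]
L2 α=1/2: [105/2, 265/3, 665/6]
L3 α=4/7: [867/14, 1137/7, 2057/14]
L4 α=1/2: [3275/28, 1454/7, 3079/28]
L5 α=1/4: [11029/112, 5811/28, 12905/112]
L6 α=1/2: [22789/224, 12951/56, 24329/224]
rounded: [102, 231, 109]

at x=1,y=0 over L1,L2,L3,L4,L5:
+L1 (α=1/2) → [93/2, 22, 123]
+L2 (α=5/7) → [873/7, 724/7, 576/7]
+L3 (α=1/8) → [137, 963/8, 797/8]
+L4 (α=2/7) → [857/7, 7983/56, 5793/56]
+L5 (α=0) → [857/7, 7983/56, 5793/56]
→ [122, 143, 103]

query (1,1) [L1,L2,L3,L4,L5] — begin 0,0,0
+L1 (α=1/3) → [22, 56/3, 248/3]
+L2 (α=1/2) → [105/2, 265/3, 665/6]
+L3 (α=4/7) → [867/14, 1137/7, 2057/14]
+L4 (α=1/2) → [3275/28, 1454/7, 3079/28]
+L5 (α=1/4) → [11029/112, 5811/28, 12905/112]
rounded: [98, 208, 115]

(0,1) stack=L1,L2,L3,L4,L5; from [0,0,0]:
L1 α=1/4: [6, 58, 27/2]
L2 α=4/5: [182, 662/5, 1851/10]
L3 α=1/2: [403/2, 1117/10, 3091/20]
L4 α=1/4: [1693/8, 5621/40, 10353/80]
L5 α=1/2: [3285/16, 7141/80, 14673/160]
→ [205, 89, 92]


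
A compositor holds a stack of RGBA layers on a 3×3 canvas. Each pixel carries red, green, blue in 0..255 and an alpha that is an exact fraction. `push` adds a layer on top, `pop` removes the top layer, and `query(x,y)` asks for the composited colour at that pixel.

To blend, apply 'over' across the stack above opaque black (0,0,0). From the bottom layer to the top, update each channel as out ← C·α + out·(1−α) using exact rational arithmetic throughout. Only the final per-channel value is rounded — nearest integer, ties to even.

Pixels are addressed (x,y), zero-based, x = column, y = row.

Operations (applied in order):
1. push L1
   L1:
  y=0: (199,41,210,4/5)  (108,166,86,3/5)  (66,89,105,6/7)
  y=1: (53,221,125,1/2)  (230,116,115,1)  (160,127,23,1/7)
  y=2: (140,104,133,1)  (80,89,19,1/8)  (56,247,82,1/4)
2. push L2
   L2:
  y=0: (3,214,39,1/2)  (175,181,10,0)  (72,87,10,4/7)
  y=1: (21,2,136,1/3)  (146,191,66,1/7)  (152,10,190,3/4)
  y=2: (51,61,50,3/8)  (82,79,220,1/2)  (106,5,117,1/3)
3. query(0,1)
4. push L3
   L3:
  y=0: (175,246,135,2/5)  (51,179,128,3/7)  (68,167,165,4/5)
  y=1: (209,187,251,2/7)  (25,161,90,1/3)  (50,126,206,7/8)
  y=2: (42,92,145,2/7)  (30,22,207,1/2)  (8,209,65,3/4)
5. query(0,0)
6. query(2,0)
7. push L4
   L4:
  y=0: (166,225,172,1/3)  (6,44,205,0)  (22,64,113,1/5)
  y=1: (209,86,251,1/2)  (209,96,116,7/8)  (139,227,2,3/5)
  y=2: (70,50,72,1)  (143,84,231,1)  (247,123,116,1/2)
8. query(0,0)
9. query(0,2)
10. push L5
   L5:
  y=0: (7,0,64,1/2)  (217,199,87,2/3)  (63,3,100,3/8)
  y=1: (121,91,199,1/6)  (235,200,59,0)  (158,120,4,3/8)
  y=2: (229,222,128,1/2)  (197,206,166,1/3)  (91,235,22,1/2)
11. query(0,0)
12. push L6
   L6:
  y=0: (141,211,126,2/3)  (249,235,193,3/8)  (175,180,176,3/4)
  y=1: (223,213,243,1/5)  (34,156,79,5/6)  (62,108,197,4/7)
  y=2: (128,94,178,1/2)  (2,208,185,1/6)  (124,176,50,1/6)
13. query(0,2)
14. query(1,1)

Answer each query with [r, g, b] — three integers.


at x=0,y=1 over L1,L2:
L1 α=1/2: [53/2, 221/2, 125/2]
L2 α=1/3: [74/3, 223/3, 87]
rounded: [25, 74, 87]

at x=0,y=0 over L1,L2,L3:
L1 α=4/5: [796/5, 164/5, 168]
L2 α=1/2: [811/10, 617/5, 207/2]
L3 α=2/5: [5933/50, 4311/25, 1161/10]
rounded: [119, 172, 116]

at x=2,y=0 over L1,L2,L3:
after L1 α=6/7: [396/7, 534/7, 90]
after L2 α=4/7: [3204/49, 4038/49, 310/7]
after L3 α=4/5: [16532/245, 7354/49, 986/7]
= [67, 150, 141]

query (0,0) [L1,L2,L3,L4] — begin 0,0,0
after L1 α=4/5: [796/5, 164/5, 168]
after L2 α=1/2: [811/10, 617/5, 207/2]
after L3 α=2/5: [5933/50, 4311/25, 1161/10]
after L4 α=1/3: [3361/25, 4749/25, 2021/15]
→ [134, 190, 135]

query (0,2) [L1,L2,L3,L4] — begin 0,0,0
after L1 α=1: [140, 104, 133]
after L2 α=3/8: [853/8, 703/8, 815/8]
after L3 α=2/7: [4937/56, 4987/56, 6395/56]
after L4 α=1: [70, 50, 72]
rounded: [70, 50, 72]

query (0,0) [L1,L2,L3,L4,L5] — begin 0,0,0
+L1 (α=4/5) → [796/5, 164/5, 168]
+L2 (α=1/2) → [811/10, 617/5, 207/2]
+L3 (α=2/5) → [5933/50, 4311/25, 1161/10]
+L4 (α=1/3) → [3361/25, 4749/25, 2021/15]
+L5 (α=1/2) → [1768/25, 4749/50, 2981/30]
rounded: [71, 95, 99]

(0,2) stack=L1,L2,L3,L4,L5,L6; from [0,0,0]:
+L1 (α=1) → [140, 104, 133]
+L2 (α=3/8) → [853/8, 703/8, 815/8]
+L3 (α=2/7) → [4937/56, 4987/56, 6395/56]
+L4 (α=1) → [70, 50, 72]
+L5 (α=1/2) → [299/2, 136, 100]
+L6 (α=1/2) → [555/4, 115, 139]
→ [139, 115, 139]

at x=1,y=1 over L1,L2,L3,L4,L5,L6:
+L1 (α=1) → [230, 116, 115]
+L2 (α=1/7) → [218, 887/7, 108]
+L3 (α=1/3) → [461/3, 967/7, 102]
+L4 (α=7/8) → [2425/12, 5671/56, 457/4]
+L5 (α=0) → [2425/12, 5671/56, 457/4]
+L6 (α=5/6) → [4465/72, 49351/336, 679/8]
→ [62, 147, 85]


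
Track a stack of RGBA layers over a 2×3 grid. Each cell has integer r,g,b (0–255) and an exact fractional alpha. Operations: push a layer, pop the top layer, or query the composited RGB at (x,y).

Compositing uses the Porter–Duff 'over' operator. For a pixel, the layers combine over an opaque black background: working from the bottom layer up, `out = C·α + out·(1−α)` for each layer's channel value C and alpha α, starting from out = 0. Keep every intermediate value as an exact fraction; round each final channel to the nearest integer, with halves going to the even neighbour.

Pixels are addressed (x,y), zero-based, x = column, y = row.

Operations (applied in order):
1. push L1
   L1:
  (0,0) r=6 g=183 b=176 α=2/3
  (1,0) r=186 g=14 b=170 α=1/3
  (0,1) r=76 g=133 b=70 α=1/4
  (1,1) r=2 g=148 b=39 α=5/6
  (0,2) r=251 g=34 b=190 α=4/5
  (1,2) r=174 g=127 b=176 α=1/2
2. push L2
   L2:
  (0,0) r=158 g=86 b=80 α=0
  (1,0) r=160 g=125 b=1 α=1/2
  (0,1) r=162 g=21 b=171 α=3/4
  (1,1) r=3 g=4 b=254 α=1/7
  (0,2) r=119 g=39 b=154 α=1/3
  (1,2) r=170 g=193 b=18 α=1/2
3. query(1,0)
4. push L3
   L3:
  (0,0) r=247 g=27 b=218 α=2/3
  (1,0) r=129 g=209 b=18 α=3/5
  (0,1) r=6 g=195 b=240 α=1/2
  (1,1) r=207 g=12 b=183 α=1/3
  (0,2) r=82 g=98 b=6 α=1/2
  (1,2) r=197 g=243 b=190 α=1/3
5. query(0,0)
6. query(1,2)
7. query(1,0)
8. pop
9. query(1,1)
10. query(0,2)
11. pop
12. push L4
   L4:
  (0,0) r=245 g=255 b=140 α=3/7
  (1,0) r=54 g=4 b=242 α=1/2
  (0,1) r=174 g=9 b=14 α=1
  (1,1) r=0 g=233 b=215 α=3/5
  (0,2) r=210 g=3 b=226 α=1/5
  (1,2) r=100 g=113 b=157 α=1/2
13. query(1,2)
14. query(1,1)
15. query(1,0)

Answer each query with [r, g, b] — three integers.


at x=1,y=0 over L1,L2:
L1 α=1/3: [62, 14/3, 170/3]
L2 α=1/2: [111, 389/6, 173/6]
rounded: [111, 65, 29]

at x=0,y=0 over L1,L2,L3:
+L1 (α=2/3) → [4, 122, 352/3]
+L2 (α=0) → [4, 122, 352/3]
+L3 (α=2/3) → [166, 176/3, 1660/9]
= [166, 59, 184]

query (1,2) [L1,L2,L3] — begin 0,0,0
after L1 α=1/2: [87, 127/2, 88]
after L2 α=1/2: [257/2, 513/4, 53]
after L3 α=1/3: [454/3, 333/2, 296/3]
→ [151, 166, 99]

(1,0) stack=L1,L2,L3; from [0,0,0]:
after L1 α=1/3: [62, 14/3, 170/3]
after L2 α=1/2: [111, 389/6, 173/6]
after L3 α=3/5: [609/5, 454/3, 67/3]
= [122, 151, 22]

query (1,1) [L1,L2] — begin 0,0,0
L1 α=5/6: [5/3, 370/3, 65/2]
L2 α=1/7: [13/7, 744/7, 449/7]
→ [2, 106, 64]

query (0,2) [L1,L2] — begin 0,0,0
L1 α=4/5: [1004/5, 136/5, 152]
L2 α=1/3: [2603/15, 467/15, 458/3]
= [174, 31, 153]

at x=1,y=2 over L1,L4:
after L1 α=1/2: [87, 127/2, 88]
after L4 α=1/2: [187/2, 353/4, 245/2]
→ [94, 88, 122]

at x=1,y=1 over L1,L4:
after L1 α=5/6: [5/3, 370/3, 65/2]
after L4 α=3/5: [2/3, 2837/15, 142]
= [1, 189, 142]

query (1,0) [L1,L4] — begin 0,0,0
+L1 (α=1/3) → [62, 14/3, 170/3]
+L4 (α=1/2) → [58, 13/3, 448/3]
rounded: [58, 4, 149]
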